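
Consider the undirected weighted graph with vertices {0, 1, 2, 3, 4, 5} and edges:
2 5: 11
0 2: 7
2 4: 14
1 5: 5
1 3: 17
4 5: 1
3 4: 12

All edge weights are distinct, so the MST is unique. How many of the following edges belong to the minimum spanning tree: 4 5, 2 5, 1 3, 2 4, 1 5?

Kruskal's algorithm — process edges by increasing weight (ties by edge label):
4 5 (1): add. Components now {0} {1} {2} {3} {4,5}
1 5 (5): add. Components now {0} {1,4,5} {2} {3}
0 2 (7): add. Components now {0,2} {1,4,5} {3}
2 5 (11): add. Components now {0,1,2,4,5} {3}
3 4 (12): add. Components now {0,1,2,3,4,5}
MST edge set: {4 5, 1 5, 0 2, 2 5, 3 4}.
Of the listed edges, {4 5, 2 5, 1 5} are in the MST → 3.

3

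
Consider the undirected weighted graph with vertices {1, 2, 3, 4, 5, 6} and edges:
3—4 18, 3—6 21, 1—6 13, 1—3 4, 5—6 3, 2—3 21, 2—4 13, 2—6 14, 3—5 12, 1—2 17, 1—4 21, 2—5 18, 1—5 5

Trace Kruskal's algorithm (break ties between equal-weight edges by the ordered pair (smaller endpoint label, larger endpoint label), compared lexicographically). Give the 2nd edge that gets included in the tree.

1-3

Kruskal: consider edges lightest-first.
5—6 (3): add. Components now {1} {2} {3} {4} {5,6}
1—3 (4): add. Components now {1,3} {2} {4} {5,6}
1—5 (5): add. Components now {1,3,5,6} {2} {4}
3—5 (12): skip — 3 and 5 already connected.
1—6 (13): skip — 1 and 6 already connected.
2—4 (13): add. Components now {1,3,5,6} {2,4}
2—6 (14): add. Components now {1,2,3,4,5,6}
The 2nd edge added is 1—3.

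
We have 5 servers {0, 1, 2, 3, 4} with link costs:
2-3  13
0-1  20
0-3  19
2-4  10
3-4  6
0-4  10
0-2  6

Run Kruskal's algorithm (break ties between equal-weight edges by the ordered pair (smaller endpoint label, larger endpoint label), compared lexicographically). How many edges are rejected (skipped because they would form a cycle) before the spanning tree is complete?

3

Sort edges by weight, then run Kruskal:
0-2 (6): add — endpoints in different components.
3-4 (6): add — endpoints in different components.
0-4 (10): add — endpoints in different components.
2-4 (10): skip — 2 and 4 already connected.
2-3 (13): skip — 2 and 3 already connected.
0-3 (19): skip — 0 and 3 already connected.
0-1 (20): add — endpoints in different components.
Edges rejected before the tree was complete: 3.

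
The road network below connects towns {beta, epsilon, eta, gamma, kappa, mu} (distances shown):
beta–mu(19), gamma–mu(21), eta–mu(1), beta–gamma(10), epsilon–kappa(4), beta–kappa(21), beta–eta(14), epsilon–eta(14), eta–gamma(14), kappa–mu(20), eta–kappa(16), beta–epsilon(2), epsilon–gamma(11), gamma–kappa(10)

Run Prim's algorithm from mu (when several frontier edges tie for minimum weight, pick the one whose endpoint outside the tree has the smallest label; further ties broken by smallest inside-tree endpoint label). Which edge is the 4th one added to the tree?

Grow the tree from mu using Prim:
Step 1: cheapest edge leaving the tree is eta–mu (1); add eta.
Step 2: cheapest edge leaving the tree is beta–eta (14); add beta.
Step 3: cheapest edge leaving the tree is beta–epsilon (2); add epsilon.
Step 4: cheapest edge leaving the tree is epsilon–kappa (4); add kappa.
Step 5: cheapest edge leaving the tree is beta–gamma (10); add gamma.
The 4th edge added is epsilon–kappa.

epsilon-kappa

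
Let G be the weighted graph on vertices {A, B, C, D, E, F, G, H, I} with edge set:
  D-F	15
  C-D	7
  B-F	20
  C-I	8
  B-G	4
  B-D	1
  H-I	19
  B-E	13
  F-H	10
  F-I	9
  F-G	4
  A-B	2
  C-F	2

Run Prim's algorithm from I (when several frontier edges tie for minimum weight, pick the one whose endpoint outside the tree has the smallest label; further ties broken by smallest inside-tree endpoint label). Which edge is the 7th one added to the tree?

F-H

Prim's algorithm from I:
Step 1: cheapest edge leaving the tree is C-I (8); add C.
Step 2: cheapest edge leaving the tree is C-F (2); add F.
Step 3: cheapest edge leaving the tree is F-G (4); add G.
Step 4: cheapest edge leaving the tree is B-G (4); add B.
Step 5: cheapest edge leaving the tree is B-D (1); add D.
Step 6: cheapest edge leaving the tree is A-B (2); add A.
Step 7: cheapest edge leaving the tree is F-H (10); add H.
Step 8: cheapest edge leaving the tree is B-E (13); add E.
The 7th edge added is F-H.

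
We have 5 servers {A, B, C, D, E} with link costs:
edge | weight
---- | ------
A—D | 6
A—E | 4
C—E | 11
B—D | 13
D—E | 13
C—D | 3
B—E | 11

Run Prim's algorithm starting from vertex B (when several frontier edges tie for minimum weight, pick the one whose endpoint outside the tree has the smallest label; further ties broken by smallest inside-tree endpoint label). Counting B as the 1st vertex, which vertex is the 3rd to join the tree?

A

Grow the tree from B using Prim:
Step 1: cheapest edge leaving the tree is B—E (11); add E.
Step 2: cheapest edge leaving the tree is A—E (4); add A.
Step 3: cheapest edge leaving the tree is A—D (6); add D.
Step 4: cheapest edge leaving the tree is C—D (3); add C.
Vertex order: B, E, A, D, C. The 3rd vertex is A.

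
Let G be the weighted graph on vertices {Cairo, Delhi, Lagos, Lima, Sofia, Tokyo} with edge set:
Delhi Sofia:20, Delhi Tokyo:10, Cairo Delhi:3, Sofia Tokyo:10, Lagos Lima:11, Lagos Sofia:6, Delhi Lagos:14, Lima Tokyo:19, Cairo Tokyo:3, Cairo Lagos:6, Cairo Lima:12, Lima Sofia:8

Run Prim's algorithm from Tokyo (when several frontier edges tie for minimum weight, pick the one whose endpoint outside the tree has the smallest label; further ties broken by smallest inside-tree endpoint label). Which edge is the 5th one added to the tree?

Prim, starting at Tokyo.
Step 1: cheapest edge leaving the tree is Cairo Tokyo (3); add Cairo.
Step 2: cheapest edge leaving the tree is Cairo Delhi (3); add Delhi.
Step 3: cheapest edge leaving the tree is Cairo Lagos (6); add Lagos.
Step 4: cheapest edge leaving the tree is Lagos Sofia (6); add Sofia.
Step 5: cheapest edge leaving the tree is Lima Sofia (8); add Lima.
The 5th edge added is Lima Sofia.

Lima-Sofia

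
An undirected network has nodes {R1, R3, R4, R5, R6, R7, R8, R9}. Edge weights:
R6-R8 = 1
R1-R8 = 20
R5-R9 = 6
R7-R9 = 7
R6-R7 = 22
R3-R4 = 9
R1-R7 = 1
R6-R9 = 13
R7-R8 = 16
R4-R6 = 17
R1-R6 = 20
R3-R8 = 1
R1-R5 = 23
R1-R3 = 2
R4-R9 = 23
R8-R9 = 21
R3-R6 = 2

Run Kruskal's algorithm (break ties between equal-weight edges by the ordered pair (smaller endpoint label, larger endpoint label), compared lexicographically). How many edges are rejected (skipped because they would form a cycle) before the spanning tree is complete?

1

Kruskal: consider edges lightest-first.
R1-R7 (1): add — endpoints in different components.
R3-R8 (1): add — endpoints in different components.
R6-R8 (1): add — endpoints in different components.
R1-R3 (2): add — endpoints in different components.
R3-R6 (2): skip — R6 and R3 already connected.
R5-R9 (6): add — endpoints in different components.
R7-R9 (7): add — endpoints in different components.
R3-R4 (9): add — endpoints in different components.
Edges rejected before the tree was complete: 1.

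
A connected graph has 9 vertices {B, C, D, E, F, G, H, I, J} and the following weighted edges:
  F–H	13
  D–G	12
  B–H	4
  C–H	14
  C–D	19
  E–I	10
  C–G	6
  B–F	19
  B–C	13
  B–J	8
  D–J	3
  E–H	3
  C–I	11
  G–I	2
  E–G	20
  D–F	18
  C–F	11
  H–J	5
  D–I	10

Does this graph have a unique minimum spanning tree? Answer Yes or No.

Kruskal's algorithm — process edges by increasing weight (ties by edge label):
G–I (2): add — endpoints in different components.
D–J (3): add — endpoints in different components.
E–H (3): add — endpoints in different components.
B–H (4): add — endpoints in different components.
H–J (5): add — endpoints in different components.
C–G (6): add — endpoints in different components.
B–J (8): skip — B and J already connected.
D–I (10): add — endpoints in different components.
E–I (10): skip — E and I already connected.
C–F (11): add — endpoints in different components.
Non-tree edge E–I has weight 10, equal to the heaviest edge on its tree cycle — swapping gives another MST of the same weight. Not unique.

No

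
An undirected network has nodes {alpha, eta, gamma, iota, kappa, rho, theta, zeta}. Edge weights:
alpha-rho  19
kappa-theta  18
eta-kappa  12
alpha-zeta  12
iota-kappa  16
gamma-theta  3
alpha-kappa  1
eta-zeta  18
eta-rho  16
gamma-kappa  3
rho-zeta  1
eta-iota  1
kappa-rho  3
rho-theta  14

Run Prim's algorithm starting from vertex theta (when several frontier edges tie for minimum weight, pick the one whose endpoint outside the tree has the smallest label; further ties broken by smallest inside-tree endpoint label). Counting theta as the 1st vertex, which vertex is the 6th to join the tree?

Prim, starting at theta.
Step 1: cheapest edge leaving the tree is gamma-theta (3); add gamma.
Step 2: cheapest edge leaving the tree is gamma-kappa (3); add kappa.
Step 3: cheapest edge leaving the tree is alpha-kappa (1); add alpha.
Step 4: cheapest edge leaving the tree is kappa-rho (3); add rho.
Step 5: cheapest edge leaving the tree is rho-zeta (1); add zeta.
Step 6: cheapest edge leaving the tree is eta-kappa (12); add eta.
Step 7: cheapest edge leaving the tree is eta-iota (1); add iota.
Vertex order: theta, gamma, kappa, alpha, rho, zeta, eta, iota. The 6th vertex is zeta.

zeta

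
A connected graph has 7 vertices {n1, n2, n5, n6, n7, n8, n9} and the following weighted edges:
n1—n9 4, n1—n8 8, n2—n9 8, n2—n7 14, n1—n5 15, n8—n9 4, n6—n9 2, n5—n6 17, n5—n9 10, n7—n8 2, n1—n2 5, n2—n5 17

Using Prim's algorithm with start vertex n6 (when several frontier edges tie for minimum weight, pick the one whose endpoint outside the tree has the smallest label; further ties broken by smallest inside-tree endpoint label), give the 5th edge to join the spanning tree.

n1-n2

Prim's algorithm from n6:
Step 1: frontier [n6—n9 2, n5—n6 17] → take n6—n9 (2); add n9.
Step 2: frontier [n5—n6 17, n1—n9 4, n8—n9 4, n2—n9 8, n5—n9 10] → take n1—n9 (4); add n1.
Step 3: frontier [n1—n2 5, n1—n8 8, n1—n5 15, n5—n6 17, n8—n9 4, n2—n9 8, n5—n9 10] → take n8—n9 (4); add n8.
Step 4: frontier [n1—n2 5, n1—n5 15, n5—n6 17, n7—n8 2, n2—n9 8, n5—n9 10] → take n7—n8 (2); add n7.
Step 5: frontier [n1—n2 5, n1—n5 15, n5—n6 17, n2—n7 14, n2—n9 8, n5—n9 10] → take n1—n2 (5); add n2.
Step 6: frontier [n1—n5 15, n2—n5 17, n5—n6 17, n5—n9 10] → take n5—n9 (10); add n5.
The 5th edge added is n1—n2.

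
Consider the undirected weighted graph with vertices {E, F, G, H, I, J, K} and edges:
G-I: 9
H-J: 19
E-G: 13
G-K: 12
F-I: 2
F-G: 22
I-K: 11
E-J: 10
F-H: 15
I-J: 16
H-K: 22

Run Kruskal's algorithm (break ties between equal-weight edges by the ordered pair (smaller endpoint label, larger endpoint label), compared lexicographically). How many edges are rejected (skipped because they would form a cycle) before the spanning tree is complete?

1

Kruskal: consider edges lightest-first.
F-I (2): add — endpoints in different components.
G-I (9): add — endpoints in different components.
E-J (10): add — endpoints in different components.
I-K (11): add — endpoints in different components.
G-K (12): skip — G and K already connected.
E-G (13): add — endpoints in different components.
F-H (15): add — endpoints in different components.
Edges rejected before the tree was complete: 1.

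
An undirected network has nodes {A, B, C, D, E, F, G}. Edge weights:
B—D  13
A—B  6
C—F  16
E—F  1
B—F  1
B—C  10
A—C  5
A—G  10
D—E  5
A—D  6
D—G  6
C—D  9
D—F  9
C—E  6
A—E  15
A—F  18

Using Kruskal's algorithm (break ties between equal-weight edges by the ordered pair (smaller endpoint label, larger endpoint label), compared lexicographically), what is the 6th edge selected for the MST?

D-G

Kruskal's algorithm — process edges by increasing weight (ties by edge label):
B—F (1): add — endpoints in different components.
E—F (1): add — endpoints in different components.
A—C (5): add — endpoints in different components.
D—E (5): add — endpoints in different components.
A—B (6): add — endpoints in different components.
A—D (6): skip — A and D already connected.
C—E (6): skip — C and E already connected.
D—G (6): add — endpoints in different components.
The 6th edge added is D—G.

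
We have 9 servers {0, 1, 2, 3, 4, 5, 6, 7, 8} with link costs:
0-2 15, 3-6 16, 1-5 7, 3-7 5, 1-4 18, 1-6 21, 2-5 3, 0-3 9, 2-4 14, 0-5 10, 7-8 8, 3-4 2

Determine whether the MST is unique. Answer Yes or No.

Yes

Sort edges by weight, then run Kruskal:
3-4 (2): add — endpoints in different components.
2-5 (3): add — endpoints in different components.
3-7 (5): add — endpoints in different components.
1-5 (7): add — endpoints in different components.
7-8 (8): add — endpoints in different components.
0-3 (9): add — endpoints in different components.
0-5 (10): add — endpoints in different components.
2-4 (14): skip — 2 and 4 already connected.
0-2 (15): skip — 0 and 2 already connected.
3-6 (16): add — endpoints in different components.
Every non-tree edge has weight strictly greater than the heaviest edge on the tree path between its endpoints, so the MST is unique.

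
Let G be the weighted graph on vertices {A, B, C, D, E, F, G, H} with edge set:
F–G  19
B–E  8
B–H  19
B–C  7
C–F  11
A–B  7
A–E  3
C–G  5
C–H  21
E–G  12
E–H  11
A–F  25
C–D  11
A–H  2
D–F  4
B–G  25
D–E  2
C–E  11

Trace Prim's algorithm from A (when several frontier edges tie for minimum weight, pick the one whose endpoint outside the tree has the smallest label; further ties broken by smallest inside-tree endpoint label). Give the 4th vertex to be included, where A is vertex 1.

Grow the tree from A using Prim:
Step 1: cheapest edge leaving the tree is A–H (2); add H.
Step 2: cheapest edge leaving the tree is A–E (3); add E.
Step 3: cheapest edge leaving the tree is D–E (2); add D.
Step 4: cheapest edge leaving the tree is D–F (4); add F.
Step 5: cheapest edge leaving the tree is A–B (7); add B.
Step 6: cheapest edge leaving the tree is B–C (7); add C.
Step 7: cheapest edge leaving the tree is C–G (5); add G.
Vertex order: A, H, E, D, F, B, C, G. The 4th vertex is D.

D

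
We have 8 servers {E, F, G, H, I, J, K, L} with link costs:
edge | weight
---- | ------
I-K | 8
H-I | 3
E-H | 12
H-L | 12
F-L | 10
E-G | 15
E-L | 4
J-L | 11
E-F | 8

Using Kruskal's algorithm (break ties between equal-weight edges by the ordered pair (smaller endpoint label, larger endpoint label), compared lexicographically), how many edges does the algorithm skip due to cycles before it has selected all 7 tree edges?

Kruskal's algorithm — process edges by increasing weight (ties by edge label):
H-I (3): add — endpoints in different components.
E-L (4): add — endpoints in different components.
E-F (8): add — endpoints in different components.
I-K (8): add — endpoints in different components.
F-L (10): skip — F and L already connected.
J-L (11): add — endpoints in different components.
E-H (12): add — endpoints in different components.
H-L (12): skip — H and L already connected.
E-G (15): add — endpoints in different components.
Edges rejected before the tree was complete: 2.

2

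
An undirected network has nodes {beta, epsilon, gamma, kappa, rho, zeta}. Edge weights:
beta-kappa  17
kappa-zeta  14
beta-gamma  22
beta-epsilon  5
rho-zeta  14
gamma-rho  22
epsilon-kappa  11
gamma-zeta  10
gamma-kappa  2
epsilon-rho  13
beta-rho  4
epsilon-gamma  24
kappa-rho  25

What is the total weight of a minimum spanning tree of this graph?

Kruskal: consider edges lightest-first.
gamma-kappa (2): add. Components now {gamma,kappa} {zeta} {epsilon} {beta} {rho}
beta-rho (4): add. Components now {gamma,kappa} {zeta} {epsilon} {beta,rho}
beta-epsilon (5): add. Components now {gamma,kappa} {zeta} {beta,epsilon,rho}
gamma-zeta (10): add. Components now {gamma,kappa,zeta} {beta,epsilon,rho}
epsilon-kappa (11): add. Components now {beta,epsilon,gamma,kappa,rho,zeta}
MST edges: gamma-kappa, beta-rho, beta-epsilon, gamma-zeta, epsilon-kappa; total weight 2+4+5+10+11 = 32.

32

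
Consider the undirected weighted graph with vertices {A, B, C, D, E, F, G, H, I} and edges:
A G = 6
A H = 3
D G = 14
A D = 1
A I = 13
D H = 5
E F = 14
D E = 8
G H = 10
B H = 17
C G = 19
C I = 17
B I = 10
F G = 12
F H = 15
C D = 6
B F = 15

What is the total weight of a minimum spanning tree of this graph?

Prim, starting at B.
Step 1: cheapest edge leaving the tree is B I (10); add I.
Step 2: cheapest edge leaving the tree is A I (13); add A.
Step 3: cheapest edge leaving the tree is A D (1); add D.
Step 4: cheapest edge leaving the tree is A H (3); add H.
Step 5: cheapest edge leaving the tree is C D (6); add C.
Step 6: cheapest edge leaving the tree is A G (6); add G.
Step 7: cheapest edge leaving the tree is D E (8); add E.
Step 8: cheapest edge leaving the tree is F G (12); add F.
MST edges: B I, A I, A D, A H, C D, A G, D E, F G; total weight 10+13+1+3+6+6+8+12 = 59.

59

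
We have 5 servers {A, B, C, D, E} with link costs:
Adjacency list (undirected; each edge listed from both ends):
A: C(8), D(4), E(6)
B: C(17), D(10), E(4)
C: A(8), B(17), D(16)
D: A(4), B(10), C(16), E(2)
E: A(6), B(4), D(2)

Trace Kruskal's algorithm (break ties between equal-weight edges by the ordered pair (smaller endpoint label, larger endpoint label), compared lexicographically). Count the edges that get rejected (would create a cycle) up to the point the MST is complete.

1

Kruskal: consider edges lightest-first.
D–E (2): add. Components now {A} {B} {C} {D,E}
A–D (4): add. Components now {A,D,E} {B} {C}
B–E (4): add. Components now {A,B,D,E} {C}
A–E (6): skip — A and E already connected.
A–C (8): add. Components now {A,B,C,D,E}
Edges rejected before the tree was complete: 1.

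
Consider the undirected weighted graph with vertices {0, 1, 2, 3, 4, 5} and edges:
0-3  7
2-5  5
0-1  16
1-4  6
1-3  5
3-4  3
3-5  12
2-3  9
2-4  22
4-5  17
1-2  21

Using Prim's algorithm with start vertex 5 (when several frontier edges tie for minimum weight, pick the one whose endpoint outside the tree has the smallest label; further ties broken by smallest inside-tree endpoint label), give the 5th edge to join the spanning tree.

Prim's algorithm from 5:
Step 1: frontier [2-5 5, 3-5 12, 4-5 17] → take 2-5 (5); add 2.
Step 2: frontier [2-3 9, 1-2 21, 2-4 22, 3-5 12, 4-5 17] → take 2-3 (9); add 3.
Step 3: frontier [1-2 21, 2-4 22, 3-4 3, 1-3 5, 0-3 7, 4-5 17] → take 3-4 (3); add 4.
Step 4: frontier [1-2 21, 1-3 5, 0-3 7, 1-4 6] → take 1-3 (5); add 1.
Step 5: frontier [0-1 16, 0-3 7] → take 0-3 (7); add 0.
The 5th edge added is 0-3.

0-3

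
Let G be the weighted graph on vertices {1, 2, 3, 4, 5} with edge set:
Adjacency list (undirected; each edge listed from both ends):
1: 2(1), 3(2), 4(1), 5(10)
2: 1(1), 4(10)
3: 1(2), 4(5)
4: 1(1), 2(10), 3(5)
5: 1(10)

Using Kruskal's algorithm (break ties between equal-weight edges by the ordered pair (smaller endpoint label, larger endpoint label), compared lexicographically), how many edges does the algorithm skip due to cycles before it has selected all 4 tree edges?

1

Sort edges by weight, then run Kruskal:
1-2 (1): add — endpoints in different components.
1-4 (1): add — endpoints in different components.
1-3 (2): add — endpoints in different components.
3-4 (5): skip — 3 and 4 already connected.
1-5 (10): add — endpoints in different components.
Edges rejected before the tree was complete: 1.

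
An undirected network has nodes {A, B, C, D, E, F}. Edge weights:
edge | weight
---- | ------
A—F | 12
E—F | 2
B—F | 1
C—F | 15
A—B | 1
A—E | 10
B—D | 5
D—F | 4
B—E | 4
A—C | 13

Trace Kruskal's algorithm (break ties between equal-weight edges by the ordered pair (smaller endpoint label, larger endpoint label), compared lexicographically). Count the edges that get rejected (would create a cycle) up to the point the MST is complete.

Sort edges by weight, then run Kruskal:
A—B (1): add — endpoints in different components.
B—F (1): add — endpoints in different components.
E—F (2): add — endpoints in different components.
B—E (4): skip — B and E already connected.
D—F (4): add — endpoints in different components.
B—D (5): skip — B and D already connected.
A—E (10): skip — A and E already connected.
A—F (12): skip — A and F already connected.
A—C (13): add — endpoints in different components.
Edges rejected before the tree was complete: 4.

4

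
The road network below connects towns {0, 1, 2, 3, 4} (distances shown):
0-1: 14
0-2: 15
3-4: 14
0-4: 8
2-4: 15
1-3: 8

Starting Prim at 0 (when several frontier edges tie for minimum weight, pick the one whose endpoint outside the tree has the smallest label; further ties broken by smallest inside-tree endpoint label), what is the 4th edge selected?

Prim's algorithm from 0:
Step 1: frontier [0-4 8, 0-1 14, 0-2 15] → take 0-4 (8); add 4.
Step 2: frontier [0-1 14, 0-2 15, 3-4 14, 2-4 15] → take 0-1 (14); add 1.
Step 3: frontier [0-2 15, 1-3 8, 3-4 14, 2-4 15] → take 1-3 (8); add 3.
Step 4: frontier [0-2 15, 2-4 15] → take 0-2 (15); add 2.
The 4th edge added is 0-2.

0-2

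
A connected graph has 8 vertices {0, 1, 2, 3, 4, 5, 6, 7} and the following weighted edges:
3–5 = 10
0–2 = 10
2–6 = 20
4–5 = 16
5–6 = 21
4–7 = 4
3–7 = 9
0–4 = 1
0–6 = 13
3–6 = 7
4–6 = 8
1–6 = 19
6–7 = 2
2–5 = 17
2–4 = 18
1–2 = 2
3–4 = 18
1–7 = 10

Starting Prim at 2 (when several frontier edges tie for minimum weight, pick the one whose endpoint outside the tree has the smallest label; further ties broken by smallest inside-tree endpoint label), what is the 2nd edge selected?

0-2

Grow the tree from 2 using Prim:
Step 1: cheapest edge leaving the tree is 1–2 (2); add 1.
Step 2: cheapest edge leaving the tree is 0–2 (10); add 0.
Step 3: cheapest edge leaving the tree is 0–4 (1); add 4.
Step 4: cheapest edge leaving the tree is 4–7 (4); add 7.
Step 5: cheapest edge leaving the tree is 6–7 (2); add 6.
Step 6: cheapest edge leaving the tree is 3–6 (7); add 3.
Step 7: cheapest edge leaving the tree is 3–5 (10); add 5.
The 2nd edge added is 0–2.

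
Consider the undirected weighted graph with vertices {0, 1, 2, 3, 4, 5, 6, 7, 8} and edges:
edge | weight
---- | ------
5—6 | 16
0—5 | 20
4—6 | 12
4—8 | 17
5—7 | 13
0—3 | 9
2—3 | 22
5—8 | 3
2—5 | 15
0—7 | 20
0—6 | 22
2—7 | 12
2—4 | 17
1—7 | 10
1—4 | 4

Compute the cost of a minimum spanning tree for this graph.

83

Kruskal's algorithm — process edges by increasing weight (ties by edge label):
5—8 (3): add — endpoints in different components.
1—4 (4): add — endpoints in different components.
0—3 (9): add — endpoints in different components.
1—7 (10): add — endpoints in different components.
2—7 (12): add — endpoints in different components.
4—6 (12): add — endpoints in different components.
5—7 (13): add — endpoints in different components.
2—5 (15): skip — 2 and 5 already connected.
5—6 (16): skip — 5 and 6 already connected.
2—4 (17): skip — 2 and 4 already connected.
4—8 (17): skip — 4 and 8 already connected.
0—5 (20): add — endpoints in different components.
MST edges: 5—8, 1—4, 0—3, 1—7, 2—7, 4—6, 5—7, 0—5; total weight 3+4+9+10+12+12+13+20 = 83.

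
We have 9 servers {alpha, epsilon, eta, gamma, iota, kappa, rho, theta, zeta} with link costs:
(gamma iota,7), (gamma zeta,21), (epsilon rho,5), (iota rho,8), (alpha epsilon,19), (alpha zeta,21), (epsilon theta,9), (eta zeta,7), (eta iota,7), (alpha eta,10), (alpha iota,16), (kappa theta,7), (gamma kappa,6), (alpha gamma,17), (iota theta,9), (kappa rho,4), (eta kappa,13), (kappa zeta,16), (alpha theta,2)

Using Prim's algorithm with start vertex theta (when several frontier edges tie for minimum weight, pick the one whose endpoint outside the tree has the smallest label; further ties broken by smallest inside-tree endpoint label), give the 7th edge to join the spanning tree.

eta-iota

Prim, starting at theta.
Step 1: cheapest edge leaving the tree is alpha theta (2); add alpha.
Step 2: cheapest edge leaving the tree is kappa theta (7); add kappa.
Step 3: cheapest edge leaving the tree is kappa rho (4); add rho.
Step 4: cheapest edge leaving the tree is epsilon rho (5); add epsilon.
Step 5: cheapest edge leaving the tree is gamma kappa (6); add gamma.
Step 6: cheapest edge leaving the tree is gamma iota (7); add iota.
Step 7: cheapest edge leaving the tree is eta iota (7); add eta.
Step 8: cheapest edge leaving the tree is eta zeta (7); add zeta.
The 7th edge added is eta iota.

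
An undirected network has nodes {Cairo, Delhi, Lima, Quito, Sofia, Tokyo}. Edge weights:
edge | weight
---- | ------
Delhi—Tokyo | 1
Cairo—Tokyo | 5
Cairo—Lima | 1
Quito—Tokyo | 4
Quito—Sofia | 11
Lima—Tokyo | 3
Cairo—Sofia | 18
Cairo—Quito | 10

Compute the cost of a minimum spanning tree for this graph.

20

Grow the tree from Quito using Prim:
Step 1: frontier [Quito—Tokyo 4, Cairo—Quito 10, Quito—Sofia 11] → take Quito—Tokyo (4); add Tokyo.
Step 2: frontier [Cairo—Quito 10, Quito—Sofia 11, Delhi—Tokyo 1, Lima—Tokyo 3, Cairo—Tokyo 5] → take Delhi—Tokyo (1); add Delhi.
Step 3: frontier [Cairo—Quito 10, Quito—Sofia 11, Lima—Tokyo 3, Cairo—Tokyo 5] → take Lima—Tokyo (3); add Lima.
Step 4: frontier [Cairo—Lima 1, Cairo—Quito 10, Quito—Sofia 11, Cairo—Tokyo 5] → take Cairo—Lima (1); add Cairo.
Step 5: frontier [Cairo—Sofia 18, Quito—Sofia 11] → take Quito—Sofia (11); add Sofia.
MST edges: Quito—Tokyo, Delhi—Tokyo, Lima—Tokyo, Cairo—Lima, Quito—Sofia; total weight 4+1+3+1+11 = 20.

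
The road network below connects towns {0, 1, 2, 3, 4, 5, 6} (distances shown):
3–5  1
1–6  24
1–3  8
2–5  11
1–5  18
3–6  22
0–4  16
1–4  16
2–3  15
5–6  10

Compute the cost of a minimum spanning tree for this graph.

62

Sort edges by weight, then run Kruskal:
3–5 (1): add. Components now {0} {1} {2} {3,5} {4} {6}
1–3 (8): add. Components now {0} {1,3,5} {2} {4} {6}
5–6 (10): add. Components now {0} {1,3,5,6} {2} {4}
2–5 (11): add. Components now {0} {1,2,3,5,6} {4}
2–3 (15): skip — 2 and 3 already connected.
0–4 (16): add. Components now {0,4} {1,2,3,5,6}
1–4 (16): add. Components now {0,1,2,3,4,5,6}
MST edges: 3–5, 1–3, 5–6, 2–5, 0–4, 1–4; total weight 1+8+10+11+16+16 = 62.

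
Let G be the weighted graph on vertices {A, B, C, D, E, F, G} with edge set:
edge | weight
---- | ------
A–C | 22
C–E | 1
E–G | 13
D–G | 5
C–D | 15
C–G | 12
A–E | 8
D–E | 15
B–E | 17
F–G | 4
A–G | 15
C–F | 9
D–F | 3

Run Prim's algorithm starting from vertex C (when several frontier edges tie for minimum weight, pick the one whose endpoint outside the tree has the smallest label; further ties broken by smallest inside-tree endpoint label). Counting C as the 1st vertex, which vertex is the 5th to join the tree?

Grow the tree from C using Prim:
Step 1: cheapest edge leaving the tree is C–E (1); add E.
Step 2: cheapest edge leaving the tree is A–E (8); add A.
Step 3: cheapest edge leaving the tree is C–F (9); add F.
Step 4: cheapest edge leaving the tree is D–F (3); add D.
Step 5: cheapest edge leaving the tree is F–G (4); add G.
Step 6: cheapest edge leaving the tree is B–E (17); add B.
Vertex order: C, E, A, F, D, G, B. The 5th vertex is D.

D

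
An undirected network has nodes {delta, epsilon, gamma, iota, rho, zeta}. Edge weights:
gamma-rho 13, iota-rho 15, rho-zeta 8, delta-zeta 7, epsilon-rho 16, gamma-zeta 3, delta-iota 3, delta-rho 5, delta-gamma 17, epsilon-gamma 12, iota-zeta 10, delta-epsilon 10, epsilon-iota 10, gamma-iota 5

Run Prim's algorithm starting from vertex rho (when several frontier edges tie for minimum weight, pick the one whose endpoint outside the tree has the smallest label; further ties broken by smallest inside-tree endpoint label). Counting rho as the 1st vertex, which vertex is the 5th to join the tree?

Grow the tree from rho using Prim:
Step 1: frontier [delta-rho 5, rho-zeta 8, gamma-rho 13, iota-rho 15, epsilon-rho 16] → take delta-rho (5); add delta.
Step 2: frontier [delta-iota 3, delta-zeta 7, delta-epsilon 10, delta-gamma 17, rho-zeta 8, gamma-rho 13, iota-rho 15, epsilon-rho 16] → take delta-iota (3); add iota.
Step 3: frontier [delta-zeta 7, delta-epsilon 10, delta-gamma 17, gamma-iota 5, epsilon-iota 10, iota-zeta 10, rho-zeta 8, gamma-rho 13, epsilon-rho 16] → take gamma-iota (5); add gamma.
Step 4: frontier [delta-zeta 7, delta-epsilon 10, gamma-zeta 3, epsilon-gamma 12, epsilon-iota 10, iota-zeta 10, rho-zeta 8, epsilon-rho 16] → take gamma-zeta (3); add zeta.
Step 5: frontier [delta-epsilon 10, epsilon-gamma 12, epsilon-iota 10, epsilon-rho 16] → take delta-epsilon (10); add epsilon.
Vertex order: rho, delta, iota, gamma, zeta, epsilon. The 5th vertex is zeta.

zeta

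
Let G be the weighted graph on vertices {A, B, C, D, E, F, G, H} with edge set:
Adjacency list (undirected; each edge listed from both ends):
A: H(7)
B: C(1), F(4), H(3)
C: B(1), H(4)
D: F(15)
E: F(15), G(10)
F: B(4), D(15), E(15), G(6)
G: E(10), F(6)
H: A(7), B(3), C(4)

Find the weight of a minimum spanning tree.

46

Prim's algorithm from B:
Step 1: cheapest edge leaving the tree is B C (1); add C.
Step 2: cheapest edge leaving the tree is B H (3); add H.
Step 3: cheapest edge leaving the tree is B F (4); add F.
Step 4: cheapest edge leaving the tree is F G (6); add G.
Step 5: cheapest edge leaving the tree is A H (7); add A.
Step 6: cheapest edge leaving the tree is E G (10); add E.
Step 7: cheapest edge leaving the tree is D F (15); add D.
MST edges: B C, B H, B F, F G, A H, E G, D F; total weight 1+3+4+6+7+10+15 = 46.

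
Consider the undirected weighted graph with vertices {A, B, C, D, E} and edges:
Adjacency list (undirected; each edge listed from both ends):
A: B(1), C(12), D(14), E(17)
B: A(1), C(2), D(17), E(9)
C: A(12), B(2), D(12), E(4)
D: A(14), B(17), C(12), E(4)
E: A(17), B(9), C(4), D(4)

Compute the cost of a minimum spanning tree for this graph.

Sort edges by weight, then run Kruskal:
A B (1): add — endpoints in different components.
B C (2): add — endpoints in different components.
C E (4): add — endpoints in different components.
D E (4): add — endpoints in different components.
MST edges: A B, B C, C E, D E; total weight 1+2+4+4 = 11.

11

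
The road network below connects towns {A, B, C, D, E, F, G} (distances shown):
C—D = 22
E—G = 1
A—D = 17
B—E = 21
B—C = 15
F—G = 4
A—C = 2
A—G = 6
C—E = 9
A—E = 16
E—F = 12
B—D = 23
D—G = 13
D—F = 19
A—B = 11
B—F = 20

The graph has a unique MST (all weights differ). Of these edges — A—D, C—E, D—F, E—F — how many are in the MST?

Kruskal's algorithm — process edges by increasing weight (ties by edge label):
E—G (1): add — endpoints in different components.
A—C (2): add — endpoints in different components.
F—G (4): add — endpoints in different components.
A—G (6): add — endpoints in different components.
C—E (9): skip — C and E already connected.
A—B (11): add — endpoints in different components.
E—F (12): skip — E and F already connected.
D—G (13): add — endpoints in different components.
MST edge set: {E—G, A—C, F—G, A—G, A—B, D—G}.
Of the listed edges, {} are in the MST → 0.

0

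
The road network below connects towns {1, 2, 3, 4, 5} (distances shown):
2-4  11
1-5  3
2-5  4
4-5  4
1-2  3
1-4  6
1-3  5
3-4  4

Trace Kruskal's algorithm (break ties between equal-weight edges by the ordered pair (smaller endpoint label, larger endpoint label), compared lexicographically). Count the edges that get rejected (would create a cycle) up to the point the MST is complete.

Kruskal: consider edges lightest-first.
1-2 (3): add. Components now {1,2} {3} {4} {5}
1-5 (3): add. Components now {1,2,5} {3} {4}
2-5 (4): skip — 2 and 5 already connected.
3-4 (4): add. Components now {1,2,5} {3,4}
4-5 (4): add. Components now {1,2,3,4,5}
Edges rejected before the tree was complete: 1.

1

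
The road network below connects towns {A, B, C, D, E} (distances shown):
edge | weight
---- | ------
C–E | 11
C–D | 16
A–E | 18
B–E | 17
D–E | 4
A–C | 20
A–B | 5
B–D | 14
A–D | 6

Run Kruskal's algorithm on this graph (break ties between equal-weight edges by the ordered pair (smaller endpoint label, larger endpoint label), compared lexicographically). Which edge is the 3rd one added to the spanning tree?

Sort edges by weight, then run Kruskal:
D–E (4): add — endpoints in different components.
A–B (5): add — endpoints in different components.
A–D (6): add — endpoints in different components.
C–E (11): add — endpoints in different components.
The 3rd edge added is A–D.

A-D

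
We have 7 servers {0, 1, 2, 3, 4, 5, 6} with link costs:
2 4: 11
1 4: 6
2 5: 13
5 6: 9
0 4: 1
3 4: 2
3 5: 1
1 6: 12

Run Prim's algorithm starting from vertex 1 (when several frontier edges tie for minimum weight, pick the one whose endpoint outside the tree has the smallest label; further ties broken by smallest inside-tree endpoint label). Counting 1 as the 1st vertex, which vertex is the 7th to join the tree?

2

Grow the tree from 1 using Prim:
Step 1: frontier [1 4 6, 1 6 12] → take 1 4 (6); add 4.
Step 2: frontier [1 6 12, 0 4 1, 3 4 2, 2 4 11] → take 0 4 (1); add 0.
Step 3: frontier [1 6 12, 3 4 2, 2 4 11] → take 3 4 (2); add 3.
Step 4: frontier [1 6 12, 3 5 1, 2 4 11] → take 3 5 (1); add 5.
Step 5: frontier [1 6 12, 2 4 11, 5 6 9, 2 5 13] → take 5 6 (9); add 6.
Step 6: frontier [2 4 11, 2 5 13] → take 2 4 (11); add 2.
Vertex order: 1, 4, 0, 3, 5, 6, 2. The 7th vertex is 2.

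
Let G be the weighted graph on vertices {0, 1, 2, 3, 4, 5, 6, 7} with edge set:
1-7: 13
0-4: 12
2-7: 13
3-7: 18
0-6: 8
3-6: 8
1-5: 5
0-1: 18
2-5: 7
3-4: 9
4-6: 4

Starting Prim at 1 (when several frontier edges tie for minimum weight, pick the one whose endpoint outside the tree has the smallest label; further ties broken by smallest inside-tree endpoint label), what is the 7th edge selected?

3-6

Prim, starting at 1.
Step 1: frontier [1-5 5, 1-7 13, 0-1 18] → take 1-5 (5); add 5.
Step 2: frontier [1-7 13, 0-1 18, 2-5 7] → take 2-5 (7); add 2.
Step 3: frontier [1-7 13, 0-1 18, 2-7 13] → take 1-7 (13); add 7.
Step 4: frontier [0-1 18, 3-7 18] → take 0-1 (18); add 0.
Step 5: frontier [0-6 8, 0-4 12, 3-7 18] → take 0-6 (8); add 6.
Step 6: frontier [0-4 12, 4-6 4, 3-6 8, 3-7 18] → take 4-6 (4); add 4.
Step 7: frontier [3-4 9, 3-6 8, 3-7 18] → take 3-6 (8); add 3.
The 7th edge added is 3-6.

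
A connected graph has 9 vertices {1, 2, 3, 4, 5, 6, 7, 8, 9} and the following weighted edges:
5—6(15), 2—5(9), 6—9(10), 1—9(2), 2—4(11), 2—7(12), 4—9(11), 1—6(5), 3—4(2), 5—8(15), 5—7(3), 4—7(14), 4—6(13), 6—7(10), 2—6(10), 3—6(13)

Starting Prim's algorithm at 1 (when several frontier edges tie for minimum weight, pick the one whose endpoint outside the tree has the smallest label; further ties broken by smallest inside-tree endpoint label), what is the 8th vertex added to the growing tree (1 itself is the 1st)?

Prim's algorithm from 1:
Step 1: cheapest edge leaving the tree is 1—9 (2); add 9.
Step 2: cheapest edge leaving the tree is 1—6 (5); add 6.
Step 3: cheapest edge leaving the tree is 2—6 (10); add 2.
Step 4: cheapest edge leaving the tree is 2—5 (9); add 5.
Step 5: cheapest edge leaving the tree is 5—7 (3); add 7.
Step 6: cheapest edge leaving the tree is 2—4 (11); add 4.
Step 7: cheapest edge leaving the tree is 3—4 (2); add 3.
Step 8: cheapest edge leaving the tree is 5—8 (15); add 8.
Vertex order: 1, 9, 6, 2, 5, 7, 4, 3, 8. The 8th vertex is 3.

3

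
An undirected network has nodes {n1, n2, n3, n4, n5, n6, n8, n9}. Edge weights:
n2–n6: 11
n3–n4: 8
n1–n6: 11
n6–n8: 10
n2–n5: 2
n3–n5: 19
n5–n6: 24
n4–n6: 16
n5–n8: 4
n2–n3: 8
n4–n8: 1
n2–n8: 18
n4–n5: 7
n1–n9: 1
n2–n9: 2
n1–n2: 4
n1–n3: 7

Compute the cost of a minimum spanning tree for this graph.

27

Grow the tree from n6 using Prim:
Step 1: cheapest edge leaving the tree is n6–n8 (10); add n8.
Step 2: cheapest edge leaving the tree is n4–n8 (1); add n4.
Step 3: cheapest edge leaving the tree is n5–n8 (4); add n5.
Step 4: cheapest edge leaving the tree is n2–n5 (2); add n2.
Step 5: cheapest edge leaving the tree is n2–n9 (2); add n9.
Step 6: cheapest edge leaving the tree is n1–n9 (1); add n1.
Step 7: cheapest edge leaving the tree is n1–n3 (7); add n3.
MST edges: n6–n8, n4–n8, n5–n8, n2–n5, n2–n9, n1–n9, n1–n3; total weight 10+1+4+2+2+1+7 = 27.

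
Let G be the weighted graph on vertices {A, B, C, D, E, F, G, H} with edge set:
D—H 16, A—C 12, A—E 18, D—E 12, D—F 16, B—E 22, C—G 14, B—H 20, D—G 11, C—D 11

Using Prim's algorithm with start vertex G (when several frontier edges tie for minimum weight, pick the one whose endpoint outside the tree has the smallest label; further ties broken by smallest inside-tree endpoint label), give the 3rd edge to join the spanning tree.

Prim, starting at G.
Step 1: cheapest edge leaving the tree is D—G (11); add D.
Step 2: cheapest edge leaving the tree is C—D (11); add C.
Step 3: cheapest edge leaving the tree is A—C (12); add A.
Step 4: cheapest edge leaving the tree is D—E (12); add E.
Step 5: cheapest edge leaving the tree is D—F (16); add F.
Step 6: cheapest edge leaving the tree is D—H (16); add H.
Step 7: cheapest edge leaving the tree is B—H (20); add B.
The 3rd edge added is A—C.

A-C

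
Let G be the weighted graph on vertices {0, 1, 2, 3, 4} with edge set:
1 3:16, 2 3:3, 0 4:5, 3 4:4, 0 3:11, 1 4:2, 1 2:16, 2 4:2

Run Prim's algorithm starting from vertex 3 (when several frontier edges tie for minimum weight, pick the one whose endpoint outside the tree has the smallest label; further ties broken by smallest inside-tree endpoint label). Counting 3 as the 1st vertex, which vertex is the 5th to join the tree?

0

Prim, starting at 3.
Step 1: frontier [2 3 3, 3 4 4, 0 3 11, 1 3 16] → take 2 3 (3); add 2.
Step 2: frontier [2 4 2, 1 2 16, 3 4 4, 0 3 11, 1 3 16] → take 2 4 (2); add 4.
Step 3: frontier [1 2 16, 0 3 11, 1 3 16, 1 4 2, 0 4 5] → take 1 4 (2); add 1.
Step 4: frontier [0 3 11, 0 4 5] → take 0 4 (5); add 0.
Vertex order: 3, 2, 4, 1, 0. The 5th vertex is 0.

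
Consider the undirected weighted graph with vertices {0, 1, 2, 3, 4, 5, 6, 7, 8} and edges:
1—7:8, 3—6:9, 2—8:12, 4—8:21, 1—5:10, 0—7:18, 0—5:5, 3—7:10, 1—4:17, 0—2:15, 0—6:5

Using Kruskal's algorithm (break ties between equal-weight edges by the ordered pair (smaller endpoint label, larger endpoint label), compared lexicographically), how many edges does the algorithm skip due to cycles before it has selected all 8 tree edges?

1

Kruskal: consider edges lightest-first.
0—5 (5): add — endpoints in different components.
0—6 (5): add — endpoints in different components.
1—7 (8): add — endpoints in different components.
3—6 (9): add — endpoints in different components.
1—5 (10): add — endpoints in different components.
3—7 (10): skip — 3 and 7 already connected.
2—8 (12): add — endpoints in different components.
0—2 (15): add — endpoints in different components.
1—4 (17): add — endpoints in different components.
Edges rejected before the tree was complete: 1.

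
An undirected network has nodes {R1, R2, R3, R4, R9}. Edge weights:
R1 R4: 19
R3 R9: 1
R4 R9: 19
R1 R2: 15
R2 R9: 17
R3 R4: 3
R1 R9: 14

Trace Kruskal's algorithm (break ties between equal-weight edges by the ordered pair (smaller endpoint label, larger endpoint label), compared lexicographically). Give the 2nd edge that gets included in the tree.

R3-R4

Sort edges by weight, then run Kruskal:
R3 R9 (1): add — endpoints in different components.
R3 R4 (3): add — endpoints in different components.
R1 R9 (14): add — endpoints in different components.
R1 R2 (15): add — endpoints in different components.
The 2nd edge added is R3 R4.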